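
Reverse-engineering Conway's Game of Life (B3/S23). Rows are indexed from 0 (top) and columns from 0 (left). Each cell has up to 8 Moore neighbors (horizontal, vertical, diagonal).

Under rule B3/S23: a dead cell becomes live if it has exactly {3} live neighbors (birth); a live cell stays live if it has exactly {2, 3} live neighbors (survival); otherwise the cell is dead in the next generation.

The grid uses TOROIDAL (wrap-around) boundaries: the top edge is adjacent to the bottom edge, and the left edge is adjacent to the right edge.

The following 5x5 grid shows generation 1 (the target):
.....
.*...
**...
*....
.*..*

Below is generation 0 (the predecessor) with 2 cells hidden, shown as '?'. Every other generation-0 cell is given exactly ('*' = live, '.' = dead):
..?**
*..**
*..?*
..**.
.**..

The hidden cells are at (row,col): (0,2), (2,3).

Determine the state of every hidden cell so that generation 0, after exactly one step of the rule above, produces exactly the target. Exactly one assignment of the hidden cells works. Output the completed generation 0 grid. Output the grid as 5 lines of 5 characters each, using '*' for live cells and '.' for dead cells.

Answer: ..***
*..**
*..**
..**.
.**..

Derivation:
Hidden generation-0 cells (in order): (0,2), (2,3).
A hidden cell only influences target cells in its own 3x3 neighborhood. Try each of the 2^2 = 4 assignments, step the completed generation 0 forward once under B3/S23, and compare with the target:
  (0,2)=. (2,3)=. -> step gives (0,1)='*' but target has '.' -> reject
  (0,2)=. (2,3)=* -> step gives (0,1)='*' but target has '.' -> reject
  (0,2)=* (2,3)=. -> step gives (1,2)='*' but target has '.' -> reject
  (0,2)=* (2,3)=* -> step reproduces the target at every cell -> ACCEPT
Unique solution: (0,2)=live, (2,3)=live.
Check: live-neighbor counts of every cell in the completed generation 0:
44454
43467
33456
34444
23563
Applying B3/S23 to generation 0 with these counts gives:
.....
.*...
**...
*....
.*..*
which matches the target exactly.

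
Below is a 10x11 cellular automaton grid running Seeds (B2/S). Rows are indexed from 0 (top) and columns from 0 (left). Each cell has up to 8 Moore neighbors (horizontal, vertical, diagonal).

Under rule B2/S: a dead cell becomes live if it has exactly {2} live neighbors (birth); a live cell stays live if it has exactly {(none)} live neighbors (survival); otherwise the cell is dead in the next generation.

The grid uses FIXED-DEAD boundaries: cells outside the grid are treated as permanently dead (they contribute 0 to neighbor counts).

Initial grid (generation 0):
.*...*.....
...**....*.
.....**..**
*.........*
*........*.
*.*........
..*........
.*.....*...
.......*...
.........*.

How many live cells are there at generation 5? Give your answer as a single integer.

Simulating step by step:
Generation 0 (given above): 20 live cells
Generation 1: 19 live cells
..**.......
..*.....*..
...*....*..
.*...**.*..
..........*
...*.......
*..*.......
..*...*.*..
......*....
........*..
Generation 2: 29 live cells
.*.........
.*..*..*.*.
.*..***....
..*.*......
..*.****.*.
..*.*......
.*..*..*...
.*.*.*.....
.....*..**.
.......*...
Generation 3: 19 live cells
*.*.....*..
...*....*..
*......**..
........*..
........*..
...........
*.....*....
*......*.*.
..*....*...
......*..*.
Generation 4: 17 live cells
.*.*...*.*.
*.*........
...........
...........
.......*.*.
.......*...
.*.....**..
...........
.*.......**
.......**..
Generation 5: 16 live cells
*.......*..
...*....*..
.*.........
........*..
......*....
.........*.
......*....
***....*..*
.......*...
..........*
Population at generation 5: 16

Answer: 16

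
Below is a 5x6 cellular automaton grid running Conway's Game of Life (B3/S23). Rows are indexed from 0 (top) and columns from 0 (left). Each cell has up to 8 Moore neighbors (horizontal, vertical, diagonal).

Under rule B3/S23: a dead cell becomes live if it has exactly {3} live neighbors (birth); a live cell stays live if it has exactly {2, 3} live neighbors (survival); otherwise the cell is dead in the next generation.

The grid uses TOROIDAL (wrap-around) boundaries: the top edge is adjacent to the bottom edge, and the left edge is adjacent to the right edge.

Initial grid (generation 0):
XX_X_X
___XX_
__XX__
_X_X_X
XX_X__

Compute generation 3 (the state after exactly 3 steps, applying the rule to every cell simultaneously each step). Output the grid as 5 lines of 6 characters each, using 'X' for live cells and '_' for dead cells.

Simulating step by step:
Generation 0 (given above): 14 live cells
Generation 1: 9 live cells
_X_X_X
XX___X
______
_X_X__
___X__
Generation 2: 11 live cells
_X___X
_XX_XX
_XX___
__X___
X__X__
Generation 3: 12 live cells
(generation 3 grid is the final answer)

Answer: _X_X_X
___XXX
X_____
__XX__
XXX___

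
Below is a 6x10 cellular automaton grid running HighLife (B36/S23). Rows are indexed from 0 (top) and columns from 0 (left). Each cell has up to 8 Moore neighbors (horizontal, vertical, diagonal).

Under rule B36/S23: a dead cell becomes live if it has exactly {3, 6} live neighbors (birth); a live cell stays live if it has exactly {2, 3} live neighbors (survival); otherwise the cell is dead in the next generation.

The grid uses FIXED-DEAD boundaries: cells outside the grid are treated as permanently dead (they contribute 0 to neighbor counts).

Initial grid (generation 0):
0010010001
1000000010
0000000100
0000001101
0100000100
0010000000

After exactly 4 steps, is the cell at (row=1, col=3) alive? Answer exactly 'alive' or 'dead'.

Answer: dead

Derivation:
Simulating step by step:
Generation 0 (given above): 12 live cells
Generation 1: 8 live cells
0000000000
0000000010
0000001100
0000001100
0000001110
0000000000
Generation 2: 7 live cells
0000000000
0000000100
0000001010
0000010000
0000001010
0000000100
Generation 3: 8 live cells
0000000000
0000000100
0000001100
0000011000
0000001100
0000000100
Generation 4: 9 live cells
0000000000
0000001100
0000010100
0000010000
0000010100
0000001100

Cell (1,3) at generation 4: 0 -> dead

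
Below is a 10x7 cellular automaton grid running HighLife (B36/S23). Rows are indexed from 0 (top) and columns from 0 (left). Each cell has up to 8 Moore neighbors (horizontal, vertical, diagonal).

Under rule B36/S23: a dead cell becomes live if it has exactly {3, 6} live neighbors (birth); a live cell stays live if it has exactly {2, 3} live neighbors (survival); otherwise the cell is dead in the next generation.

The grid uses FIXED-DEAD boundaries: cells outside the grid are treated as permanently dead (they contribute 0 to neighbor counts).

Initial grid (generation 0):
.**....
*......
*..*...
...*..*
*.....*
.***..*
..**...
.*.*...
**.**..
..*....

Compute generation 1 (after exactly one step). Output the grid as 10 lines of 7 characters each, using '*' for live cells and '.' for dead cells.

Answer: .*.....
*.*....
.......
.......
.*.*.**
.*.*...
....*..
***....
**.**..
.***...

Derivation:
Simulating step by step:
Generation 0 (given above): 22 live cells
Generation 1: 20 live cells
(generation 1 grid is the final answer)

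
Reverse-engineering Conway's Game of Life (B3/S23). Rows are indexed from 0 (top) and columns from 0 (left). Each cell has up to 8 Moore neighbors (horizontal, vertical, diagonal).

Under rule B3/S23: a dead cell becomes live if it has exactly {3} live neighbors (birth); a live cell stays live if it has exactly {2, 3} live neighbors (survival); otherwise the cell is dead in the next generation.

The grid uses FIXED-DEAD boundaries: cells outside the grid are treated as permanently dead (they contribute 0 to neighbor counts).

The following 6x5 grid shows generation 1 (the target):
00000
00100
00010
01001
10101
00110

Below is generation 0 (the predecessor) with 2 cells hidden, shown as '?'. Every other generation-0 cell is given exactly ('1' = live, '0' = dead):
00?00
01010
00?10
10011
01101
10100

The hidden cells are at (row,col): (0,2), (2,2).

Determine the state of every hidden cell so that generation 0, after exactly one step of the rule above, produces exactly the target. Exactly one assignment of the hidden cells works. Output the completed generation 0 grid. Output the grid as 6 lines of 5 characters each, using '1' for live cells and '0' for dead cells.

Hidden generation-0 cells (in order): (0,2), (2,2).
A hidden cell only influences target cells in its own 3x3 neighborhood. Try each of the 2^2 = 4 assignments, step the completed generation 0 forward once under B3/S23, and compare with the target:
  (0,2)=0 (2,2)=0 -> step reproduces the target at every cell -> ACCEPT
  (0,2)=0 (2,2)=1 -> step gives (1,2)='0' but target has '1' -> reject
  (0,2)=1 (2,2)=0 -> step gives (0,2)='1' but target has '0' -> reject
  (0,2)=1 (2,2)=1 -> step gives (0,2)='1' but target has '0' -> reject
Unique solution: (0,2)=dead, (2,2)=dead.
Check: live-neighbor counts of every cell in the completed generation 0:
11211
10312
22434
13443
34352
14231
Applying B3/S23 to generation 0 with these counts gives:
00000
00100
00010
01001
10101
00110
which matches the target exactly.

Answer: 00000
01010
00010
10011
01101
10100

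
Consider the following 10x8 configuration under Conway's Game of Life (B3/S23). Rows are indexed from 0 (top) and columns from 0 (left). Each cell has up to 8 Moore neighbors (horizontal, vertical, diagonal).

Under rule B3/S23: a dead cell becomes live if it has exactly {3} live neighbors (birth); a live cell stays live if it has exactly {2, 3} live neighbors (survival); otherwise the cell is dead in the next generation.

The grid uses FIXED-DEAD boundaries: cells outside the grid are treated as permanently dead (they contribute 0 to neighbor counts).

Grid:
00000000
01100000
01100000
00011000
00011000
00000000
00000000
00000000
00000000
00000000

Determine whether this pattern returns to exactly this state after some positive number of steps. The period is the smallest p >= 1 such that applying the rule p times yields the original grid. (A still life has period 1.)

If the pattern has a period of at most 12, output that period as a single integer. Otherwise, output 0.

Simulating and comparing each generation to the original:
Gen 0 (original, given above): 8 live cells
Gen 1: 6 live cells, differs from original
Gen 2: 8 live cells, MATCHES original -> period = 2

Answer: 2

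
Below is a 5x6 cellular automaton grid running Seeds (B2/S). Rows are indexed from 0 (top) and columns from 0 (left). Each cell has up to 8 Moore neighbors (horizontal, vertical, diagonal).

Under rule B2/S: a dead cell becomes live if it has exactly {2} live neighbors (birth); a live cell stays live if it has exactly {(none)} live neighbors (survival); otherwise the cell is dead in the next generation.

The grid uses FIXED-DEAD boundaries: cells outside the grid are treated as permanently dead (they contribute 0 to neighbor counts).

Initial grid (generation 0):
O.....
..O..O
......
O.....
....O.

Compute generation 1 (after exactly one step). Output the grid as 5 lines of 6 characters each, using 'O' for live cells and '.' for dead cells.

Simulating step by step:
Generation 0 (given above): 5 live cells
Generation 1: 3 live cells
(generation 1 grid is the final answer)

Answer: .O....
.O....
.O....
......
......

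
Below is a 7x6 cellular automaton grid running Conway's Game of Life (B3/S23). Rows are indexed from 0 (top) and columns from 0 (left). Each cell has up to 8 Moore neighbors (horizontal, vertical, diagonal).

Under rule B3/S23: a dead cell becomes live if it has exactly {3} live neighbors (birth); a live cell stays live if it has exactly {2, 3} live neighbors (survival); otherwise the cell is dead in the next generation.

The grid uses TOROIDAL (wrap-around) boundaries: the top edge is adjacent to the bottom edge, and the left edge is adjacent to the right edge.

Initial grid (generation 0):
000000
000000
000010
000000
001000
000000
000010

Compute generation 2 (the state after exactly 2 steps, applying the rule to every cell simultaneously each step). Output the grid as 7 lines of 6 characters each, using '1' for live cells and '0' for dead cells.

Answer: 000000
000000
000000
000000
000000
000000
000000

Derivation:
Simulating step by step:
Generation 0 (given above): 3 live cells
Generation 1: 0 live cells
000000
000000
000000
000000
000000
000000
000000
Generation 2: 0 live cells
(generation 2 grid is the final answer)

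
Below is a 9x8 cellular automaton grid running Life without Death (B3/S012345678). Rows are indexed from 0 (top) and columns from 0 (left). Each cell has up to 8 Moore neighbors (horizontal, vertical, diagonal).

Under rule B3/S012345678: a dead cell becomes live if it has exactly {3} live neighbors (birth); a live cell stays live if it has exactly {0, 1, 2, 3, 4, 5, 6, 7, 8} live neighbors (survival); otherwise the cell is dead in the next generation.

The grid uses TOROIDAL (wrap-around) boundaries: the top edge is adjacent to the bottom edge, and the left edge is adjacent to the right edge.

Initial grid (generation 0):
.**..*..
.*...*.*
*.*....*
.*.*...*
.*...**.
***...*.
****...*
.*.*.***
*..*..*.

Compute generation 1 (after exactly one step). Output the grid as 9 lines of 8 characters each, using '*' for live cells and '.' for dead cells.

Simulating step by step:
Generation 0 (given above): 32 live cells
Generation 1: 38 live cells
(generation 1 grid is the final answer)

Answer: .**.**.*
.*...*.*
*.*....*
.*.*...*
.*...**.
****.**.
******.*
.*.*.***
*..*..*.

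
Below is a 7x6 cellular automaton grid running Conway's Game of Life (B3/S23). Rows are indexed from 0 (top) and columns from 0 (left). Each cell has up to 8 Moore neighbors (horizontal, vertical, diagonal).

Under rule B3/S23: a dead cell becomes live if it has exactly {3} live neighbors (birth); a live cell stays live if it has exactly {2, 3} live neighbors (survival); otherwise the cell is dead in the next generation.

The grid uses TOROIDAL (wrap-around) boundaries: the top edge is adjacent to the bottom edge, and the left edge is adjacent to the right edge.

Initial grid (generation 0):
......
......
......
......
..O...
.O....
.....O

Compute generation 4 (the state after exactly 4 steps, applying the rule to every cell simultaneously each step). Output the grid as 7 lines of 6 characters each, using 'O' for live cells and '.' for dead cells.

Answer: ......
......
......
......
......
......
......

Derivation:
Simulating step by step:
Generation 0 (given above): 3 live cells
Generation 1: 0 live cells
......
......
......
......
......
......
......
Generation 2: 0 live cells
......
......
......
......
......
......
......
Generation 3: 0 live cells
......
......
......
......
......
......
......
Generation 4: 0 live cells
(generation 4 grid is the final answer)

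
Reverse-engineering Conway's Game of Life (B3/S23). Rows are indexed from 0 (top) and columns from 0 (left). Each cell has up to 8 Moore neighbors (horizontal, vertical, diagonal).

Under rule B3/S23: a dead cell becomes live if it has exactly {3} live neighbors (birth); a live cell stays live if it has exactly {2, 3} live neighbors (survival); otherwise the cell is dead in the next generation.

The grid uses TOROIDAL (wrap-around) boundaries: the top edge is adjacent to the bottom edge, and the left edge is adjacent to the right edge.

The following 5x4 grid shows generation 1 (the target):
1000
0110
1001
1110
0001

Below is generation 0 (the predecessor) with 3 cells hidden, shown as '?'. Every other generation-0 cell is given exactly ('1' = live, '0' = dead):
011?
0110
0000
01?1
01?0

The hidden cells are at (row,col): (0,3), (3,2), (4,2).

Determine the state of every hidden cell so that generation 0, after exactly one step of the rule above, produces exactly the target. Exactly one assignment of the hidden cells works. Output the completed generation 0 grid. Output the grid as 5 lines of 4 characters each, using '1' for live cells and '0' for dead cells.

Answer: 0110
0110
0000
0111
0100

Derivation:
Hidden generation-0 cells (in order): (0,3), (3,2), (4,2).
A hidden cell only influences target cells in its own 3x3 neighborhood. Try each of the 2^3 = 8 assignments, step the completed generation 0 forward once under B3/S23, and compare with the target:
  (0,3)=0 (3,2)=0 (4,2)=0 -> step gives (2,1)='1' but target has '0' -> reject
  (0,3)=0 (3,2)=0 (4,2)=1 -> step gives (0,3)='1' but target has '0' -> reject
  (0,3)=0 (3,2)=1 (4,2)=0 -> step reproduces the target at every cell -> ACCEPT
  (0,3)=0 (3,2)=1 (4,2)=1 -> step gives (0,3)='1' but target has '0' -> reject
  (0,3)=1 (3,2)=0 (4,2)=0 -> step gives (0,0)='0' but target has '1' -> reject
  (0,3)=1 (3,2)=0 (4,2)=1 -> step gives (0,0)='0' but target has '1' -> reject
  (0,3)=1 (3,2)=1 (4,2)=0 -> step gives (0,0)='0' but target has '1' -> reject
  (0,3)=1 (3,2)=1 (4,2)=1 -> step gives (0,0)='0' but target has '1' -> reject
Unique solution: (0,3)=dead, (3,2)=live, (4,2)=dead.
Check: live-neighbor counts of every cell in the completed generation 0:
3442
2332
3453
3231
4463
Applying B3/S23 to generation 0 with these counts gives:
1000
0110
1001
1110
0001
which matches the target exactly.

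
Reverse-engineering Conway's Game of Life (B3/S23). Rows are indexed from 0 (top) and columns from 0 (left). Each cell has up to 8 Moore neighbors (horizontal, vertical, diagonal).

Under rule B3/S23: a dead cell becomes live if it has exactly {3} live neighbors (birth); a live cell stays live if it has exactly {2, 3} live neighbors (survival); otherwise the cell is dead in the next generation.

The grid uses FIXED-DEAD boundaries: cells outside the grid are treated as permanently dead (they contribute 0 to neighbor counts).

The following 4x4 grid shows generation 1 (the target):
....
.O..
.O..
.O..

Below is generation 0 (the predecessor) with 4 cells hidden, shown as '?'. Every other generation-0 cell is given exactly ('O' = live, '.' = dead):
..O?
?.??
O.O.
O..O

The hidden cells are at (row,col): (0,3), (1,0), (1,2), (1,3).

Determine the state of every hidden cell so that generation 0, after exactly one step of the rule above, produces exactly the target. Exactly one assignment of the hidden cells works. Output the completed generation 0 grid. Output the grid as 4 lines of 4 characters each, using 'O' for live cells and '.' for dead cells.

Hidden generation-0 cells (in order): (0,3), (1,0), (1,2), (1,3).
A hidden cell only influences target cells in its own 3x3 neighborhood. Try each of the 2^4 = 16 assignments, step the completed generation 0 forward once under B3/S23, and compare with the target:
  (0,3)=. (1,0)=. (1,2)=. (1,3)=. -> step reproduces the target at every cell -> ACCEPT
  (0,3)=. (1,0)=. (1,2)=. (1,3)=O -> step gives (1,2)='O' but target has '.' -> reject
  (0,3)=. (1,0)=. (1,2)=O (1,3)=. -> step gives (1,1)='.' but target has 'O' -> reject
  (0,3)=. (1,0)=. (1,2)=O (1,3)=O -> step gives (0,2)='O' but target has '.' -> reject
  (0,3)=. (1,0)=O (1,2)=. (1,3)=. -> step gives (1,1)='.' but target has 'O' -> reject
  (0,3)=. (1,0)=O (1,2)=. (1,3)=O -> step gives (1,1)='.' but target has 'O' -> reject
  (0,3)=. (1,0)=O (1,2)=O (1,3)=. -> step gives (0,1)='O' but target has '.' -> reject
  (0,3)=. (1,0)=O (1,2)=O (1,3)=O -> step gives (0,1)='O' but target has '.' -> reject
  (0,3)=O (1,0)=. (1,2)=. (1,3)=. -> step gives (1,2)='O' but target has '.' -> reject
  (0,3)=O (1,0)=. (1,2)=. (1,3)=O -> step gives (0,2)='O' but target has '.' -> reject
  (0,3)=O (1,0)=. (1,2)=O (1,3)=. -> step gives (0,2)='O' but target has '.' -> reject
  (0,3)=O (1,0)=. (1,2)=O (1,3)=O -> step gives (0,2)='O' but target has '.' -> reject
  (0,3)=O (1,0)=O (1,2)=. (1,3)=. -> step gives (1,1)='.' but target has 'O' -> reject
  (0,3)=O (1,0)=O (1,2)=. (1,3)=O -> step gives (0,2)='O' but target has '.' -> reject
  (0,3)=O (1,0)=O (1,2)=O (1,3)=. -> step gives (0,1)='O' but target has '.' -> reject
  (0,3)=O (1,0)=O (1,2)=O (1,3)=O -> step gives (0,1)='O' but target has '.' -> reject
Unique solution: (0,3)=dead, (1,0)=dead, (1,2)=dead, (1,3)=dead.
Check: live-neighbor counts of every cell in the completed generation 0:
0101
1322
1312
1321
Applying B3/S23 to generation 0 with these counts gives:
....
.O..
.O..
.O..
which matches the target exactly.

Answer: ..O.
....
O.O.
O..O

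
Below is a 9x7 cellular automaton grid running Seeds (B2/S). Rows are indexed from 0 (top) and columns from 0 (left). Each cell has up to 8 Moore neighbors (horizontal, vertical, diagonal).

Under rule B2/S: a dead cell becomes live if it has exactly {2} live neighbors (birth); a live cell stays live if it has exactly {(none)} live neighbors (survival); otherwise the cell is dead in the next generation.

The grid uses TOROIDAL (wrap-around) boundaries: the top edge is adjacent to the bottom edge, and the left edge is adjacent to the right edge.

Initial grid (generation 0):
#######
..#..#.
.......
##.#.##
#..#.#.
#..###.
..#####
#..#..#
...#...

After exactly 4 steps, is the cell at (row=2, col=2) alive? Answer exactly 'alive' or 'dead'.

Simulating step by step:
Generation 0 (given above): 30 live cells
Generation 1: 2 live cells
.......
.......
...#...
.......
.......
.......
.......
.#.....
.......
Generation 2: 0 live cells
.......
.......
.......
.......
.......
.......
.......
.......
.......
Generation 3: 0 live cells
.......
.......
.......
.......
.......
.......
.......
.......
.......
Generation 4: 0 live cells
.......
.......
.......
.......
.......
.......
.......
.......
.......

Cell (2,2) at generation 4: 0 -> dead

Answer: dead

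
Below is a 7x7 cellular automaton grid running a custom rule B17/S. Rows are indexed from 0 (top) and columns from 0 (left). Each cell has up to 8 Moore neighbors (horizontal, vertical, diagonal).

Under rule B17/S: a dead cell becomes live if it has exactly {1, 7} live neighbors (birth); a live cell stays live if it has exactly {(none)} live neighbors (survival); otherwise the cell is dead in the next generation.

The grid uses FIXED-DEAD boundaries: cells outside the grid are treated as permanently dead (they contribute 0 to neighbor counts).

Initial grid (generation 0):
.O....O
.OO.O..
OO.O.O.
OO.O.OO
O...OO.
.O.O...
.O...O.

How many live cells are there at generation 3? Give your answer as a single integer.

Simulating step by step:
Generation 0 (given above): 21 live cells
Generation 1: 3 live cells
....O..
.......
.......
.......
.......
.......
...O..O
Generation 2: 13 live cells
...O.O.
...OOO.
.......
.......
.......
..OOOOO
..O.OO.
Generation 3: 3 live cells
.......
.......
..O...O
.......
.O.....
.......
.......
Population at generation 3: 3

Answer: 3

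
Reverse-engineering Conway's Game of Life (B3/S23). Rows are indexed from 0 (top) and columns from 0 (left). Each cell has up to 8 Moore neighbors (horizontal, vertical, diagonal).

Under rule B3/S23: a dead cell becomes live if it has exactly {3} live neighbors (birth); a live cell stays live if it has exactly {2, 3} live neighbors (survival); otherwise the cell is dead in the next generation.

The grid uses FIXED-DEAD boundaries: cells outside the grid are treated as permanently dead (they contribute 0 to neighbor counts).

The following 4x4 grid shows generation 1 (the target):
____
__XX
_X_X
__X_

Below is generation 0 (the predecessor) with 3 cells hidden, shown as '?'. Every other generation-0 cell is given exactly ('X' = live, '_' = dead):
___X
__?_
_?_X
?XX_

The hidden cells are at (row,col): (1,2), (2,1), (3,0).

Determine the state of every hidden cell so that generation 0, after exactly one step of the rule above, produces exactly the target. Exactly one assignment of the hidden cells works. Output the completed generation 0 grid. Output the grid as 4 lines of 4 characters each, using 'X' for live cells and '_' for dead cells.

Answer: ___X
__X_
___X
_XX_

Derivation:
Hidden generation-0 cells (in order): (1,2), (2,1), (3,0).
A hidden cell only influences target cells in its own 3x3 neighborhood. Try each of the 2^3 = 8 assignments, step the completed generation 0 forward once under B3/S23, and compare with the target:
  (1,2)=_ (2,1)=_ (3,0)=_ -> step gives (1,2)='_' but target has 'X' -> reject
  (1,2)=_ (2,1)=_ (3,0)=X -> step gives (1,2)='_' but target has 'X' -> reject
  (1,2)=_ (2,1)=X (3,0)=_ -> step gives (1,3)='_' but target has 'X' -> reject
  (1,2)=_ (2,1)=X (3,0)=X -> step gives (1,3)='_' but target has 'X' -> reject
  (1,2)=X (2,1)=_ (3,0)=_ -> step reproduces the target at every cell -> ACCEPT
  (1,2)=X (2,1)=_ (3,0)=X -> step gives (2,1)='_' but target has 'X' -> reject
  (1,2)=X (2,1)=X (3,0)=_ -> step gives (3,1)='X' but target has '_' -> reject
  (1,2)=X (2,1)=X (3,0)=X -> step gives (2,0)='X' but target has '_' -> reject
Unique solution: (1,2)=live, (2,1)=dead, (3,0)=dead.
Check: live-neighbor counts of every cell in the completed generation 0:
0121
0123
1342
1122
Applying B3/S23 to generation 0 with these counts gives:
____
__XX
_X_X
__X_
which matches the target exactly.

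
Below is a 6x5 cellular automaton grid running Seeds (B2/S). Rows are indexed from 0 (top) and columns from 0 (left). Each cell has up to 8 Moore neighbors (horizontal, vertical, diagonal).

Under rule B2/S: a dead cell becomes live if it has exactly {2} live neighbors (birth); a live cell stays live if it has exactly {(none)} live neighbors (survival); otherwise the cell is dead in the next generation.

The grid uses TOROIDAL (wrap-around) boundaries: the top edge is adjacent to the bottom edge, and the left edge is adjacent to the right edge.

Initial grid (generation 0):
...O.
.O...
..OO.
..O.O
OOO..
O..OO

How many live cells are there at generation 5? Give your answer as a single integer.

Answer: 2

Derivation:
Simulating step by step:
Generation 0 (given above): 12 live cells
Generation 1: 4 live cells
.O...
....O
O...O
.....
.....
.....
Generation 2: 6 live cells
O....
.O.O.
...O.
O...O
.....
.....
Generation 3: 8 live cells
.OO.O
O....
.O...
...O.
O...O
.....
Generation 4: 10 live cells
...O.
...OO
O.O.O
.OO..
...O.
..O..
Generation 5: 2 live cells
.....
.O...
.....
.....
.....
....O
Population at generation 5: 2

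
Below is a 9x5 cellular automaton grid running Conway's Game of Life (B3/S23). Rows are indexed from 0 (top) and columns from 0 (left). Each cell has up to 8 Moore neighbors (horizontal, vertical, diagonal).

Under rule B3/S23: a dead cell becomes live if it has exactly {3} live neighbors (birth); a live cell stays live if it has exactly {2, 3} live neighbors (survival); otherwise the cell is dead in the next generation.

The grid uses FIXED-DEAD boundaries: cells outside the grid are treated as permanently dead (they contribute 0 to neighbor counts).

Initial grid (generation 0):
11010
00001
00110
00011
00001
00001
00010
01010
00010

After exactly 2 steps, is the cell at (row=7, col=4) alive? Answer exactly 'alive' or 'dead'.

Answer: alive

Derivation:
Simulating step by step:
Generation 0 (given above): 14 live cells
Generation 1: 14 live cells
00000
01001
00100
00101
00001
00011
00111
00011
00100
Generation 2: 7 live cells
00000
00000
01100
00000
00001
00100
00100
00001
00010

Cell (7,4) at generation 2: 1 -> alive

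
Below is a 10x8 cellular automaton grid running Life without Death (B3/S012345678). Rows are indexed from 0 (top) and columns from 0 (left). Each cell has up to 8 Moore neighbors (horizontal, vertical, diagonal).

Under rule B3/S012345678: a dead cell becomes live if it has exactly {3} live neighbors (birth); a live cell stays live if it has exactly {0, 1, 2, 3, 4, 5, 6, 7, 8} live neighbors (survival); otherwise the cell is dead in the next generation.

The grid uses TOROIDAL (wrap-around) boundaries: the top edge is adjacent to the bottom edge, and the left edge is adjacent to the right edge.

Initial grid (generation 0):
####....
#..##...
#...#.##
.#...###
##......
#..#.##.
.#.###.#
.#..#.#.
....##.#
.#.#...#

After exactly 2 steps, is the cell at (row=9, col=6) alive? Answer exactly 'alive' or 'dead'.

Answer: alive

Derivation:
Simulating step by step:
Generation 0 (given above): 35 live cells
Generation 1: 46 live cells
####...#
#..###..
##.##.##
.#...###
###.#...
#..#.##.
.#.###.#
.##.#.##
..####.#
.#.#..##
Generation 2: 49 live cells
####.#.#
#..###..
##.##.##
.#...###
#####...
#..#.##.
.#.###.#
.##.#.##
..####.#
.#.#.###

Cell (9,6) at generation 2: 1 -> alive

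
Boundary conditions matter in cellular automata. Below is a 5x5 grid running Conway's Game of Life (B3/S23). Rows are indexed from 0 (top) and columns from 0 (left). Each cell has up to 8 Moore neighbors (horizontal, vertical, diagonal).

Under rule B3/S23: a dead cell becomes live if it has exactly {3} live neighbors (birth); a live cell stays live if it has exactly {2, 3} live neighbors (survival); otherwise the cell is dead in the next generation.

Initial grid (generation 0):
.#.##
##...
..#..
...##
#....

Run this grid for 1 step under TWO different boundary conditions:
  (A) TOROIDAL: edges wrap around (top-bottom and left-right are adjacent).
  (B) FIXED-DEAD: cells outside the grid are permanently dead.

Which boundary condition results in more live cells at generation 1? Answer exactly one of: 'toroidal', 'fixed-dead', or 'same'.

Answer: toroidal

Derivation:
Under TOROIDAL boundary, generation 1:
.##.#
##.##
#####
...##
#.#..
Population = 16

Under FIXED-DEAD boundary, generation 1:
###..
##.#.
.###.
...#.
.....
Population = 10

Comparison: toroidal=16, fixed-dead=10 -> toroidal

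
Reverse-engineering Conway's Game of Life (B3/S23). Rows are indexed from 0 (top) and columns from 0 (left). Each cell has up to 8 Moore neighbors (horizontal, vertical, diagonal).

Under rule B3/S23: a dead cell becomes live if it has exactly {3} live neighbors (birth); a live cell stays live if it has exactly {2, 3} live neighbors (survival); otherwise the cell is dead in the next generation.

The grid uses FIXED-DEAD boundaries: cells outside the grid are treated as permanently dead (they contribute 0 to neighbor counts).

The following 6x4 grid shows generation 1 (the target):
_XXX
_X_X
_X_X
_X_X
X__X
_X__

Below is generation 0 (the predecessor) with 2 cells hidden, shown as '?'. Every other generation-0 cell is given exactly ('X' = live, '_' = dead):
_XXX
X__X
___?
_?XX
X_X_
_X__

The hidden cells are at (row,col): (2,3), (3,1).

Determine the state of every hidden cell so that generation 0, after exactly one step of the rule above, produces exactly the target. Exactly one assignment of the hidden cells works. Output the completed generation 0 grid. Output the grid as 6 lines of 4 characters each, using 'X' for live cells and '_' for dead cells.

Hidden generation-0 cells (in order): (2,3), (3,1).
A hidden cell only influences target cells in its own 3x3 neighborhood. Try each of the 2^2 = 4 assignments, step the completed generation 0 forward once under B3/S23, and compare with the target:
  (2,3)=_ (3,1)=_ -> step gives (2,1)='_' but target has 'X' -> reject
  (2,3)=_ (3,1)=X -> step gives (3,2)='X' but target has '_' -> reject
  (2,3)=X (3,1)=_ -> step gives (2,1)='_' but target has 'X' -> reject
  (2,3)=X (3,1)=X -> step reproduces the target at every cell -> ACCEPT
Unique solution: (2,3)=live, (3,1)=live.
Check: live-neighbor counts of every cell in the completed generation 0:
2232
1353
2353
2343
2543
2221
Applying B3/S23 to generation 0 with these counts gives:
_XXX
_X_X
_X_X
_X_X
X__X
_X__
which matches the target exactly.

Answer: _XXX
X__X
___X
_XXX
X_X_
_X__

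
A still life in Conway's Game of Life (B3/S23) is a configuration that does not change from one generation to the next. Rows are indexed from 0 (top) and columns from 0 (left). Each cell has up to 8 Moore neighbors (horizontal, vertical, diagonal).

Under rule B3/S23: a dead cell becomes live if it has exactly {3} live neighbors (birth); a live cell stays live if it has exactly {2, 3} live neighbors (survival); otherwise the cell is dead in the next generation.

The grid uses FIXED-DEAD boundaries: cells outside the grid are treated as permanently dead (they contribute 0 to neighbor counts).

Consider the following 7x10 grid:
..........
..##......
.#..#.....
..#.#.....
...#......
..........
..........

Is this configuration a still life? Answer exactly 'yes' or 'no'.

Answer: yes

Derivation:
Compute generation 1 and compare to generation 0 (given above):
Generation 1:
..........
..##......
.#..#.....
..#.#.....
...#......
..........
..........
The grids are IDENTICAL -> still life.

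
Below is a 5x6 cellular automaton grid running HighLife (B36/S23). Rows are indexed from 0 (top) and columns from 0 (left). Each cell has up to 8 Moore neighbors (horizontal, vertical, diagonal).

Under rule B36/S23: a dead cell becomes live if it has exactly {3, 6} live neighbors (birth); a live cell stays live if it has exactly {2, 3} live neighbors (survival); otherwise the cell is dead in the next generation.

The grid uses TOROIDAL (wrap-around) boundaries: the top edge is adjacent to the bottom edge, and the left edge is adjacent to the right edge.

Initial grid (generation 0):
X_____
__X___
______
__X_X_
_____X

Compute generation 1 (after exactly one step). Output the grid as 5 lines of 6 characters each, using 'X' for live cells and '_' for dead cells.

Simulating step by step:
Generation 0 (given above): 5 live cells
Generation 1: 2 live cells
(generation 1 grid is the final answer)

Answer: ______
______
___X__
______
_____X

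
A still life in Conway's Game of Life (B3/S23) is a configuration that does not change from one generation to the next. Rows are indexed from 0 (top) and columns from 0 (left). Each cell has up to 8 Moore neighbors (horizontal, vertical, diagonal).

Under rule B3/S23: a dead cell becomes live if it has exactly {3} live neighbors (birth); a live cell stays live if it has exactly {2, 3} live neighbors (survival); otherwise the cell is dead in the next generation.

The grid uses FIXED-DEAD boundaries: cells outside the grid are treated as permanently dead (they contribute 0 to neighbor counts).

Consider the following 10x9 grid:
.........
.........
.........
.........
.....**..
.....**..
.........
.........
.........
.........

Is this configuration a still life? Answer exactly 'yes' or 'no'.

Answer: yes

Derivation:
Compute generation 1 and compare to generation 0 (given above):
Generation 1:
.........
.........
.........
.........
.....**..
.....**..
.........
.........
.........
.........
The grids are IDENTICAL -> still life.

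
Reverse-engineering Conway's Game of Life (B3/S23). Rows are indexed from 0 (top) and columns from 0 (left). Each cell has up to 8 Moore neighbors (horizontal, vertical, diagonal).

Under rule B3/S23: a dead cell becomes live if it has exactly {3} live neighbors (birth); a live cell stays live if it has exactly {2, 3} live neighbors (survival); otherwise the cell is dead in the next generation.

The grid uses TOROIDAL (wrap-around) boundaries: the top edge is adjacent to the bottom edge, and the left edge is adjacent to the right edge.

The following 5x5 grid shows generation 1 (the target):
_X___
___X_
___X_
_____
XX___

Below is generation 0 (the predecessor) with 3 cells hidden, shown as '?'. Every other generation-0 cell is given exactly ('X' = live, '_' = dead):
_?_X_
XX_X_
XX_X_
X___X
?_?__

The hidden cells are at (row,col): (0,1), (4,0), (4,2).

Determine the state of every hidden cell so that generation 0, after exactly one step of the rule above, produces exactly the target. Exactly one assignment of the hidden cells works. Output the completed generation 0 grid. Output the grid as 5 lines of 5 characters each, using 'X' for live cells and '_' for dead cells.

Hidden generation-0 cells (in order): (0,1), (4,0), (4,2).
A hidden cell only influences target cells in its own 3x3 neighborhood. Try each of the 2^3 = 8 assignments, step the completed generation 0 forward once under B3/S23, and compare with the target:
  (0,1)=_ (4,0)=_ (4,2)=_ -> step gives (0,1)='_' but target has 'X' -> reject
  (0,1)=_ (4,0)=_ (4,2)=X -> step gives (0,3)='X' but target has '_' -> reject
  (0,1)=_ (4,0)=X (4,2)=_ -> step gives (0,0)='X' but target has '_' -> reject
  (0,1)=_ (4,0)=X (4,2)=X -> step gives (0,0)='X' but target has '_' -> reject
  (0,1)=X (4,0)=_ (4,2)=_ -> step gives (0,0)='X' but target has '_' -> reject
  (0,1)=X (4,0)=_ (4,2)=X -> step gives (0,0)='X' but target has '_' -> reject
  (0,1)=X (4,0)=X (4,2)=_ -> step reproduces the target at every cell -> ACCEPT
  (0,1)=X (4,0)=X (4,2)=X -> step gives (0,1)='_' but target has 'X' -> reject
Unique solution: (0,1)=live, (4,0)=live, (4,2)=dead.
Check: live-neighbor counts of every cell in the completed generation 0:
43414
44625
54426
44224
33224
Applying B3/S23 to generation 0 with these counts gives:
_X___
___X_
___X_
_____
XX___
which matches the target exactly.

Answer: _X_X_
XX_X_
XX_X_
X___X
X____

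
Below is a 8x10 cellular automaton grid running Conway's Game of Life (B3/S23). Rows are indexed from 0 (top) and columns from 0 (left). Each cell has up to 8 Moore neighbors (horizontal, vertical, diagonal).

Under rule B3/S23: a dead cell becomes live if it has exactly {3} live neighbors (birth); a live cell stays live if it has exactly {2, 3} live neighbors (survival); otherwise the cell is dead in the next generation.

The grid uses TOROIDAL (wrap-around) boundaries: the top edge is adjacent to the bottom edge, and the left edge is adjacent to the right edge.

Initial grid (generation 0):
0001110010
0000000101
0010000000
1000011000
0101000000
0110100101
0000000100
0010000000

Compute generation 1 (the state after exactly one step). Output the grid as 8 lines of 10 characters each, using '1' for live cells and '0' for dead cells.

Answer: 0001100010
0001100010
0000001000
0110000000
0101111000
1111000010
0111000010
0001100000

Derivation:
Simulating step by step:
Generation 0 (given above): 19 live cells
Generation 1: 25 live cells
(generation 1 grid is the final answer)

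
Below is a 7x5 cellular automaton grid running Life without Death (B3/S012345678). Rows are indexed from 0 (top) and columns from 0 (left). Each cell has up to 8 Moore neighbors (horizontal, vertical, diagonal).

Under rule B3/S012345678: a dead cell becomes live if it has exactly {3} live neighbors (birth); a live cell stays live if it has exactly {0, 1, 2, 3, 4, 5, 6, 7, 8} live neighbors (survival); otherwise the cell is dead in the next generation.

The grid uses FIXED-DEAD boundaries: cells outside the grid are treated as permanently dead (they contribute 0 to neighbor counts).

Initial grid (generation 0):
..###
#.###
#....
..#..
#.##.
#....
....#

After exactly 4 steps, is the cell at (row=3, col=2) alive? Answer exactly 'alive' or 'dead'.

Simulating step by step:
Generation 0 (given above): 14 live cells
Generation 1: 19 live cells
.####
#.###
#.#..
..##.
#.##.
##.#.
....#
Generation 2: 22 live cells
.####
#.###
#.#.#
..##.
#.###
##.##
....#
Generation 3: 23 live cells
.####
#.###
#.#.#
..##.
#.###
##.##
...##
Generation 4: 24 live cells
.####
#.###
#.#.#
..##.
#.###
##.##
..###

Cell (3,2) at generation 4: 1 -> alive

Answer: alive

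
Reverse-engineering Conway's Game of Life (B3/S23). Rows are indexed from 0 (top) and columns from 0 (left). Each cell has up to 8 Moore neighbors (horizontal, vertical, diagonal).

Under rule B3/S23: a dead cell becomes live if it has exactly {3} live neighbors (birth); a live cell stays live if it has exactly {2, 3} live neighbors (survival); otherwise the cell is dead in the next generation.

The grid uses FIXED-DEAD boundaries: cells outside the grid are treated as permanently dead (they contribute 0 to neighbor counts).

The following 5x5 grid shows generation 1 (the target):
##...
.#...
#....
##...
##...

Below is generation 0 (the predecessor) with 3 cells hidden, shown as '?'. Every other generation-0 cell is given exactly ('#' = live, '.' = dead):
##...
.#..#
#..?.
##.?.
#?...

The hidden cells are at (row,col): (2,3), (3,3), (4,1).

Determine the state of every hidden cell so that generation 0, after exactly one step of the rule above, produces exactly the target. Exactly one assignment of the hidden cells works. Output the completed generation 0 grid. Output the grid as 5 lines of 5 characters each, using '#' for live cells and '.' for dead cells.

Answer: ##...
.#..#
#....
##...
#....

Derivation:
Hidden generation-0 cells (in order): (2,3), (3,3), (4,1).
A hidden cell only influences target cells in its own 3x3 neighborhood. Try each of the 2^3 = 8 assignments, step the completed generation 0 forward once under B3/S23, and compare with the target:
  (2,3)=. (3,3)=. (4,1)=. -> step reproduces the target at every cell -> ACCEPT
  (2,3)=. (3,3)=. (4,1)=# -> step gives (3,0)='.' but target has '#' -> reject
  (2,3)=. (3,3)=# (4,1)=. -> step gives (2,2)='#' but target has '.' -> reject
  (2,3)=. (3,3)=# (4,1)=# -> step gives (2,2)='#' but target has '.' -> reject
  (2,3)=# (3,3)=. (4,1)=. -> step gives (1,2)='#' but target has '.' -> reject
  (2,3)=# (3,3)=. (4,1)=# -> step gives (1,2)='#' but target has '.' -> reject
  (2,3)=# (3,3)=# (4,1)=. -> step gives (1,2)='#' but target has '.' -> reject
  (2,3)=# (3,3)=# (4,1)=# -> step gives (1,2)='#' but target has '.' -> reject
Unique solution: (2,3)=dead, (3,3)=dead, (4,1)=dead.
Check: live-neighbor counts of every cell in the completed generation 0:
22211
43210
34211
33100
23100
Applying B3/S23 to generation 0 with these counts gives:
##...
.#...
#....
##...
##...
which matches the target exactly.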